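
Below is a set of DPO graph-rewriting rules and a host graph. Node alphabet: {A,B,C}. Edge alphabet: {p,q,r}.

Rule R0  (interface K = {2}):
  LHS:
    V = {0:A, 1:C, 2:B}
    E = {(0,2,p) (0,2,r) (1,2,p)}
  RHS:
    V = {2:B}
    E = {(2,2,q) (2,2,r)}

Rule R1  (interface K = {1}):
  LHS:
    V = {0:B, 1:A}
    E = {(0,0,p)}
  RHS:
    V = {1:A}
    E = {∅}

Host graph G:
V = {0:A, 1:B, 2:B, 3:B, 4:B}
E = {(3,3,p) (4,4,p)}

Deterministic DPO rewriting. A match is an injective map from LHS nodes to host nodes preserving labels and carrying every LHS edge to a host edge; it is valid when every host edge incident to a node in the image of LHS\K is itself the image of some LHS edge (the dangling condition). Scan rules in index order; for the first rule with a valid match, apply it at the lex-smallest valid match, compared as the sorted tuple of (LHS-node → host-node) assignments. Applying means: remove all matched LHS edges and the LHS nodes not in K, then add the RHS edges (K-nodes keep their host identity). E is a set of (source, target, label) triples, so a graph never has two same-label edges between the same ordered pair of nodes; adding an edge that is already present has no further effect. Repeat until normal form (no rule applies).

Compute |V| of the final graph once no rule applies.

Answer: 3

Derivation:
initial: |V|=5 |E|=2  E = 3-p->3 4-p->4
step 1: apply R1 at {0↦3, 1↦0}  → |V|=4 |E|=1  E = 4-p->4
step 2: apply R1 at {0↦4, 1↦0}  → |V|=3 |E|=0  E = ∅
normal form: no rule applies after step 2
NF nodes: {0:A, 1:B, 2:B}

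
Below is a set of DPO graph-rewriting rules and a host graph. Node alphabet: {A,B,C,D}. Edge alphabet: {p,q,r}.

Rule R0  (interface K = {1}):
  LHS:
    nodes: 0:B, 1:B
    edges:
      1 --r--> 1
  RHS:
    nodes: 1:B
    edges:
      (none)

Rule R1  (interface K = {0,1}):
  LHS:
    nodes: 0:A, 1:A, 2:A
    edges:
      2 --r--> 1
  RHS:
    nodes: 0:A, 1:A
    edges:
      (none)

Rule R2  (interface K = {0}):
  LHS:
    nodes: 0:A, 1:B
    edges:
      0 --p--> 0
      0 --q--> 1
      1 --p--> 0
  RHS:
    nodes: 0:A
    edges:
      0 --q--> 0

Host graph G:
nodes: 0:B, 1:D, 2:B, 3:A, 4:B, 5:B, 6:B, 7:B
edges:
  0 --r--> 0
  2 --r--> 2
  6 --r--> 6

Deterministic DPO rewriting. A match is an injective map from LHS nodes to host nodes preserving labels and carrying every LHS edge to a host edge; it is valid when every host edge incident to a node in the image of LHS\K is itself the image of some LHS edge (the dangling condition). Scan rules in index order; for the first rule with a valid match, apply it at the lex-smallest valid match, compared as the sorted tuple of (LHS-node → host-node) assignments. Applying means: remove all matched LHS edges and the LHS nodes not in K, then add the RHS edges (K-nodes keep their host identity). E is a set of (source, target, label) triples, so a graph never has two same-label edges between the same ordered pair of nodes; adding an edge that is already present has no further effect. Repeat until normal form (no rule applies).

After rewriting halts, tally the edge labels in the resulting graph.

start.  V:8 E:3  edges: 0-r->0 2-r->2 6-r->6
1. fire R0 via {0↦4, 1↦0}  →  V:7 E:2  edges: 2-r->2 6-r->6
2. fire R0 via {0↦0, 1↦2}  →  V:6 E:1  edges: 6-r->6
3. fire R0 via {0↦2, 1↦6}  →  V:5 E:0  edges: ∅
normal form: no rule applies after step 3
NF edges: []

Answer: (no edges)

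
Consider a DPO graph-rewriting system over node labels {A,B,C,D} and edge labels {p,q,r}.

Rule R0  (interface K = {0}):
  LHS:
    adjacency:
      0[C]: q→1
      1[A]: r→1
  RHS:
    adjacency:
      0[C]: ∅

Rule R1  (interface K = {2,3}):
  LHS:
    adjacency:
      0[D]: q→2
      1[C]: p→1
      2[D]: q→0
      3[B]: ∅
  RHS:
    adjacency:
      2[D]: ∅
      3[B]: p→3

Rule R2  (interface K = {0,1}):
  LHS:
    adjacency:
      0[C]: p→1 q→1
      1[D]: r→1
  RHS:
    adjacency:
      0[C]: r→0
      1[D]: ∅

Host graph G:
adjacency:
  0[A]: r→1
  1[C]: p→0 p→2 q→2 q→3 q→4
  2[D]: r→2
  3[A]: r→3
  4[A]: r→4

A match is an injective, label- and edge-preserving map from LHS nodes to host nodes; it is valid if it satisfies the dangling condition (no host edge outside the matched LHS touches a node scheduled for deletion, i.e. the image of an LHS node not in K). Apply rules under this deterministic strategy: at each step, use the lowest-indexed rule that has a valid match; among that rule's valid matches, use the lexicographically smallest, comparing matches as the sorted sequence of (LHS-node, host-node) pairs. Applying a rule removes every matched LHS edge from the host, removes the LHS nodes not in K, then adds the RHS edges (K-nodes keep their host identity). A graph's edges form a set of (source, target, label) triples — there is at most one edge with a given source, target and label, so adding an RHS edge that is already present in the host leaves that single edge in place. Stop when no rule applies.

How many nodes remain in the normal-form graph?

initial: |V|=5 |E|=9  E = 0-r->1 1-p->0 1-p->2 1-q->2 1-q->3 1-q->4 2-r->2 3-r->3 4-r->4
step 1: apply R0 at {0↦1, 1↦3}  → |V|=4 |E|=7  E = 0-r->1 1-p->0 1-p->2 1-q->2 1-q->4 2-r->2 4-r->4
step 2: apply R0 at {0↦1, 1↦4}  → |V|=3 |E|=5  E = 0-r->1 1-p->0 1-p->2 1-q->2 2-r->2
step 3: apply R2 at {0↦1, 1↦2}  → |V|=3 |E|=3  E = 0-r->1 1-p->0 1-r->1
halt: no rule applies after step 3
NF nodes: {0:A, 1:C, 2:D}

Answer: 3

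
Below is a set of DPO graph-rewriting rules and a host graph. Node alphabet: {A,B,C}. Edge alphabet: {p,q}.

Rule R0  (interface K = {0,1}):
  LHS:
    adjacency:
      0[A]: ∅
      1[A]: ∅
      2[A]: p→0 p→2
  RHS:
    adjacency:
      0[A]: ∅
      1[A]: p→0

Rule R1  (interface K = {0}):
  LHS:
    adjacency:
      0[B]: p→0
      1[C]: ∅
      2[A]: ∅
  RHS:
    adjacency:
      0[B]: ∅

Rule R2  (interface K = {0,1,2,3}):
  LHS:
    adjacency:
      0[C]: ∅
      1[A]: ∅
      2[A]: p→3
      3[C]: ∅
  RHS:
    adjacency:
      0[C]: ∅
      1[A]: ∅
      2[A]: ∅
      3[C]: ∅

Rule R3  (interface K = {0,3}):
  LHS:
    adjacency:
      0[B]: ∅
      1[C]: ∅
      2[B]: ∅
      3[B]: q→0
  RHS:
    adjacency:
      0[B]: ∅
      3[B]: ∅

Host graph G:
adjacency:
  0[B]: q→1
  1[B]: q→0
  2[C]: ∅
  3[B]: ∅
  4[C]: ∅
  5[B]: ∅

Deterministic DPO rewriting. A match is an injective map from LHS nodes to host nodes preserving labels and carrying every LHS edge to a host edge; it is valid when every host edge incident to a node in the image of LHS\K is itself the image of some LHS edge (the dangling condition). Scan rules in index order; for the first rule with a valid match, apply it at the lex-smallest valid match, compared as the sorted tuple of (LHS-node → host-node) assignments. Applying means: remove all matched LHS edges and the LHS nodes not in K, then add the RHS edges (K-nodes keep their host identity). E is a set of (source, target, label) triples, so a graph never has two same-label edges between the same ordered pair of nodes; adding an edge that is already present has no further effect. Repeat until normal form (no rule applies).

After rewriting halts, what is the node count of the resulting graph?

Answer: 2

Rewrite trace:
[0] host  ⇒  6 nodes, 2 edges  {0-q->1 1-q->0}
[1] R3 @ {0↦0, 1↦2, 2↦3, 3↦1}  ⇒  4 nodes, 1 edges  {0-q->1}
[2] R3 @ {0↦1, 1↦4, 2↦5, 3↦0}  ⇒  2 nodes, 0 edges  {∅}
normal form: no rule applies after step 2
NF nodes: {0:B, 1:B}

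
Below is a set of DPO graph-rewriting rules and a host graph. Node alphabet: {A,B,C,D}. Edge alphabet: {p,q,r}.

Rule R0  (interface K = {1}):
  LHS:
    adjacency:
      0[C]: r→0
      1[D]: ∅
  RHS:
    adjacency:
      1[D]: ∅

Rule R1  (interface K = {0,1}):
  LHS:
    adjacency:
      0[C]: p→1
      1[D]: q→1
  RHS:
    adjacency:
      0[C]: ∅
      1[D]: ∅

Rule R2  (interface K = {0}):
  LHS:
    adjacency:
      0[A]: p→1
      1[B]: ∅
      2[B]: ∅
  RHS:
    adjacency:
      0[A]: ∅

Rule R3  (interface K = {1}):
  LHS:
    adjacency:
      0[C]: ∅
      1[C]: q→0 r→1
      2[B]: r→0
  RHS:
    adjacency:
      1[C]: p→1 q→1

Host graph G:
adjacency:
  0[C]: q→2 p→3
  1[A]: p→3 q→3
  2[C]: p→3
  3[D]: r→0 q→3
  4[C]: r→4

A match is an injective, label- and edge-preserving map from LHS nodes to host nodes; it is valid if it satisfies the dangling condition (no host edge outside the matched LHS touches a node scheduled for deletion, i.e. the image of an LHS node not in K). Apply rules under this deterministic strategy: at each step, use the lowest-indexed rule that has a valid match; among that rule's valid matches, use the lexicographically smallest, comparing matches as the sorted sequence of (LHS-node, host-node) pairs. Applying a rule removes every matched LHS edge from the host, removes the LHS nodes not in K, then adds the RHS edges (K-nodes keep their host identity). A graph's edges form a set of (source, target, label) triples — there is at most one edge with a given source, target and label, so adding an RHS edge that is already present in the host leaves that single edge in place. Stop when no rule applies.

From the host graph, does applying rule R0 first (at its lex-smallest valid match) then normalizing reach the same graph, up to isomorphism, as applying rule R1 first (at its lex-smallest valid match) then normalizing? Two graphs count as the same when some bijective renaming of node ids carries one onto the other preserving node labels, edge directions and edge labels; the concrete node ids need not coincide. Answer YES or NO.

Answer: YES

Rewrite trace:
branch R0-first: apply at {0↦4, 1↦3} → |E|=7, then 1 more step(s) → NF |V|=4 |E|=5 V={0:C, 1:A, 2:C, 3:D} E=0-q->2 1-p->3 1-q->3 2-p->3 3-r->0
branch R1-first: apply at {0↦0, 1↦3} → |E|=6, then 1 more step(s) → NF |V|=4 |E|=5 V={0:C, 1:A, 2:C, 3:D} E=0-q->2 1-p->3 1-q->3 2-p->3 3-r->0
graphs isomorphic (equal up to label-preserving node renaming)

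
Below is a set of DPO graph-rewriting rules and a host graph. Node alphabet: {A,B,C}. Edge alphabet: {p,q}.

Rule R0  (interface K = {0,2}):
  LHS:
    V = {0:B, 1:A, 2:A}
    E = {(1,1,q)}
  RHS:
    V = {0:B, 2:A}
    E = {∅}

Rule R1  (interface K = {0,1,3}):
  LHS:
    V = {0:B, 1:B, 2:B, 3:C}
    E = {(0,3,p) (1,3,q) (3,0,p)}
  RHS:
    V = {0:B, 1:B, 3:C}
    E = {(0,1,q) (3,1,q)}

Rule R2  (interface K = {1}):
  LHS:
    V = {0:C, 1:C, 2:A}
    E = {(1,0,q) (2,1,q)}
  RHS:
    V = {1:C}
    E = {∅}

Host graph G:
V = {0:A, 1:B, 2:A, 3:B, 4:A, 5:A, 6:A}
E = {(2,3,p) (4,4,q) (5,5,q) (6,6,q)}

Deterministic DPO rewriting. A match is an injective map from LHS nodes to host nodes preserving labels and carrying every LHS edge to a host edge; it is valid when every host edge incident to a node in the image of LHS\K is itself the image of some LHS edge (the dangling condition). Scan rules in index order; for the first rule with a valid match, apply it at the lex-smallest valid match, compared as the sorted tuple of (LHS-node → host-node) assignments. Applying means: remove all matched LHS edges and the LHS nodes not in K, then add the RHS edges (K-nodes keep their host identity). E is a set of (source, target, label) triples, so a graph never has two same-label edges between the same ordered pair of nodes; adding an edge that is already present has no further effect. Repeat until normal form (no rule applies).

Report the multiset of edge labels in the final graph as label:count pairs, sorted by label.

Answer: p:1

Rewrite trace:
start.  V:7 E:4  edges: 2-p->3 4-q->4 5-q->5 6-q->6
1. fire R0 via {0↦1, 1↦4, 2↦0}  →  V:6 E:3  edges: 2-p->3 5-q->5 6-q->6
2. fire R0 via {0↦1, 1↦5, 2↦0}  →  V:5 E:2  edges: 2-p->3 6-q->6
3. fire R0 via {0↦1, 1↦6, 2↦0}  →  V:4 E:1  edges: 2-p->3
final graph: no rule applies after step 3
NF edges: [(2, 3, 'p')]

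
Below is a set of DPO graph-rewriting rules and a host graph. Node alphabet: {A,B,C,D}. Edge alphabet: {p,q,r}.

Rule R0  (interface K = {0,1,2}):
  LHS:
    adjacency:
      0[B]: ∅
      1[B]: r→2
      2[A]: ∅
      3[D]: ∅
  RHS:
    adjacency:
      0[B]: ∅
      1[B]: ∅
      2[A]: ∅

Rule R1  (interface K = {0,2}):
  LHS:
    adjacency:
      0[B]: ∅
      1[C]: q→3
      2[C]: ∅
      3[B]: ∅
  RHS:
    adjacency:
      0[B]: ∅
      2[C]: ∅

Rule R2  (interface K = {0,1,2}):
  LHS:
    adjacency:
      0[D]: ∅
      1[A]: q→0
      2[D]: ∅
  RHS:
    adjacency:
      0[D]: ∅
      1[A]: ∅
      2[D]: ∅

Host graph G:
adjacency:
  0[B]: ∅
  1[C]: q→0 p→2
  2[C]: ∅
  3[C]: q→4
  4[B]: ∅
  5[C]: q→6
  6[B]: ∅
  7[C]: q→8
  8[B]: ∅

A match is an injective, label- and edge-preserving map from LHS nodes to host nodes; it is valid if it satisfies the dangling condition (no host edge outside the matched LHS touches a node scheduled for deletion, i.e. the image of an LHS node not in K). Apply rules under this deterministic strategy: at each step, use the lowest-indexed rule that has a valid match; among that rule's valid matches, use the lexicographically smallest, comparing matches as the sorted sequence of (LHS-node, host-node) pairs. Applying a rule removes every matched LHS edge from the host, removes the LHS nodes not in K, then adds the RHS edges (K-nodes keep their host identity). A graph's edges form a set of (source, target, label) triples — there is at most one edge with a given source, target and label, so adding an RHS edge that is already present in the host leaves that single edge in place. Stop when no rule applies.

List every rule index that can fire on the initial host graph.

R0: no valid match — LHS pattern not found
R1: 36 valid matches — {0↦0, 1↦3, 2↦1, 3↦4}, {0↦0, 1↦3, 2↦2, 3↦4}, {0↦0, 1↦3, 2↦5, 3↦4} (+33 more)
R2: no valid match — LHS pattern not found

Answer: [R1]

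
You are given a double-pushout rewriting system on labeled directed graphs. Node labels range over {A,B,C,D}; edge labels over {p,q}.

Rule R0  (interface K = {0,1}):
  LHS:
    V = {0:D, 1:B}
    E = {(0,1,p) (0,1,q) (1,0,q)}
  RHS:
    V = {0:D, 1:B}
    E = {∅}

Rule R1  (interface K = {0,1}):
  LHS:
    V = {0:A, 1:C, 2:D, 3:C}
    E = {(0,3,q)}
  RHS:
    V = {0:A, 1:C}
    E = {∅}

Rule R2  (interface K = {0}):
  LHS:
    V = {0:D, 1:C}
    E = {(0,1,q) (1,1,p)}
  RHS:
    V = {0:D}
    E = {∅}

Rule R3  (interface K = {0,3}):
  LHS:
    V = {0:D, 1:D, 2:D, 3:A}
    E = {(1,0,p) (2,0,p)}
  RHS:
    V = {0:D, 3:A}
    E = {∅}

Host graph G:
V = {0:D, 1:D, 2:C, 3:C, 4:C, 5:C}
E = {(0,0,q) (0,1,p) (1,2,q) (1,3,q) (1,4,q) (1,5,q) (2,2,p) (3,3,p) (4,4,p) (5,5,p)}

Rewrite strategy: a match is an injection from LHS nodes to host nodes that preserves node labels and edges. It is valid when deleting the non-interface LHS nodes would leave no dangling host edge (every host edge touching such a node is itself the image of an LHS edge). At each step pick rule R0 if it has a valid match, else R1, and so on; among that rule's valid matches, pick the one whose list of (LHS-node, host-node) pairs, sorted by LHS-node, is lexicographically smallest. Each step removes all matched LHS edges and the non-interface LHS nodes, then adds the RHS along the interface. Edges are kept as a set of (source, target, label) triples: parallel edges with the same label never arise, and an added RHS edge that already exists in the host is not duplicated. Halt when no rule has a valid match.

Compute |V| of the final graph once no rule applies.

[0] host  ⇒  6 nodes, 10 edges  {0-q->0 0-p->1 1-q->2 1-q->3 1-q->4 1-q->5 2-p->2 3-p->3 4-p->4 5-p->5}
[1] R2 @ {0↦1, 1↦2}  ⇒  5 nodes, 8 edges  {0-q->0 0-p->1 1-q->3 1-q->4 1-q->5 3-p->3 4-p->4 5-p->5}
[2] R2 @ {0↦1, 1↦3}  ⇒  4 nodes, 6 edges  {0-q->0 0-p->1 1-q->4 1-q->5 4-p->4 5-p->5}
[3] R2 @ {0↦1, 1↦4}  ⇒  3 nodes, 4 edges  {0-q->0 0-p->1 1-q->5 5-p->5}
[4] R2 @ {0↦1, 1↦5}  ⇒  2 nodes, 2 edges  {0-q->0 0-p->1}
normal form: no rule applies after step 4
NF nodes: {0:D, 1:D}

Answer: 2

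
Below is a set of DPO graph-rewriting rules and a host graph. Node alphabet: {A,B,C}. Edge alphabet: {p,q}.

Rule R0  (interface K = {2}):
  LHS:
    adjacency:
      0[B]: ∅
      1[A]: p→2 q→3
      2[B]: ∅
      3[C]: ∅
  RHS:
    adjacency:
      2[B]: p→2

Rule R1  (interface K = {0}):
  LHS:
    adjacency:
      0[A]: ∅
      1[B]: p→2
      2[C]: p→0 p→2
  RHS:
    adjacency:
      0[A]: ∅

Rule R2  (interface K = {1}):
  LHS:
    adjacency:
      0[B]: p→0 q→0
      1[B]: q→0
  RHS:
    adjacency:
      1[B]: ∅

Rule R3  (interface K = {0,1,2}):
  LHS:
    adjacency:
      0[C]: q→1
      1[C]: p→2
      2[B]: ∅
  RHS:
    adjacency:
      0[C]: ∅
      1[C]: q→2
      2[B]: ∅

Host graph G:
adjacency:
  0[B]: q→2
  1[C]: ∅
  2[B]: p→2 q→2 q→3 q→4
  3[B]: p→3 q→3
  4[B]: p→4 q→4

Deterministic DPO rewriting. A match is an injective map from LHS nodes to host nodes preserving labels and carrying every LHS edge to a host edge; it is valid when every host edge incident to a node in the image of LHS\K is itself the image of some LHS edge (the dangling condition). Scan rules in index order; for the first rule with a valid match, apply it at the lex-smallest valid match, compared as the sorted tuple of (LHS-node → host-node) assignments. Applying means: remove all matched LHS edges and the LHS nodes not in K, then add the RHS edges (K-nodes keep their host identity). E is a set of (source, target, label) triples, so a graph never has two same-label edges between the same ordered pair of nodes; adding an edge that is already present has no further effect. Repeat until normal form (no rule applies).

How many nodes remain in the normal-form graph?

start.  V:5 E:9  edges: 0-q->2 2-p->2 2-q->2 2-q->3 2-q->4 3-p->3 3-q->3 4-p->4 4-q->4
1. fire R2 via {0↦3, 1↦2}  →  V:4 E:6  edges: 0-q->2 2-p->2 2-q->2 2-q->4 4-p->4 4-q->4
2. fire R2 via {0↦4, 1↦2}  →  V:3 E:3  edges: 0-q->2 2-p->2 2-q->2
3. fire R2 via {0↦2, 1↦0}  →  V:2 E:0  edges: ∅
normal form: no rule applies after step 3
NF nodes: {0:B, 1:C}

Answer: 2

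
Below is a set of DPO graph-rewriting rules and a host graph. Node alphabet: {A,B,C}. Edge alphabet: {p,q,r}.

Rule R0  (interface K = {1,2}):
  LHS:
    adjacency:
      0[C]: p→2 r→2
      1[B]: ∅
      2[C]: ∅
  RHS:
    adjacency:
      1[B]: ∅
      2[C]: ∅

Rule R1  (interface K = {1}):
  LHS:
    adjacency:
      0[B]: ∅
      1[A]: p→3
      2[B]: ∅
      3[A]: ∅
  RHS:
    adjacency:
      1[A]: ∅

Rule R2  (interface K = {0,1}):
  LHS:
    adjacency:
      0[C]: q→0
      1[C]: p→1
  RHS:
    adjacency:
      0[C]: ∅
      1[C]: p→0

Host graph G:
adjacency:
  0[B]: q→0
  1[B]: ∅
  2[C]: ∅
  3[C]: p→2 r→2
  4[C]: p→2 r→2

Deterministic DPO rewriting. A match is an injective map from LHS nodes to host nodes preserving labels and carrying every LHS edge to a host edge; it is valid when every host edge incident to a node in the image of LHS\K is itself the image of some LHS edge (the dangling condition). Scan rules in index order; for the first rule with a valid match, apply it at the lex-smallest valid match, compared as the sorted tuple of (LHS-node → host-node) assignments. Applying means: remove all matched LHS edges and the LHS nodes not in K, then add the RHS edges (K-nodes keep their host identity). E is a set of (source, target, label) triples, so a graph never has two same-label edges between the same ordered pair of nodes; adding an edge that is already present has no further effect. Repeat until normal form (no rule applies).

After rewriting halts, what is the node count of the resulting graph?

Answer: 3

Derivation:
start.  V:5 E:5  edges: 0-q->0 3-p->2 3-r->2 4-p->2 4-r->2
1. fire R0 via {0↦3, 1↦0, 2↦2}  →  V:4 E:3  edges: 0-q->0 4-p->2 4-r->2
2. fire R0 via {0↦4, 1↦0, 2↦2}  →  V:3 E:1  edges: 0-q->0
halt: no rule applies after step 2
NF nodes: {0:B, 1:B, 2:C}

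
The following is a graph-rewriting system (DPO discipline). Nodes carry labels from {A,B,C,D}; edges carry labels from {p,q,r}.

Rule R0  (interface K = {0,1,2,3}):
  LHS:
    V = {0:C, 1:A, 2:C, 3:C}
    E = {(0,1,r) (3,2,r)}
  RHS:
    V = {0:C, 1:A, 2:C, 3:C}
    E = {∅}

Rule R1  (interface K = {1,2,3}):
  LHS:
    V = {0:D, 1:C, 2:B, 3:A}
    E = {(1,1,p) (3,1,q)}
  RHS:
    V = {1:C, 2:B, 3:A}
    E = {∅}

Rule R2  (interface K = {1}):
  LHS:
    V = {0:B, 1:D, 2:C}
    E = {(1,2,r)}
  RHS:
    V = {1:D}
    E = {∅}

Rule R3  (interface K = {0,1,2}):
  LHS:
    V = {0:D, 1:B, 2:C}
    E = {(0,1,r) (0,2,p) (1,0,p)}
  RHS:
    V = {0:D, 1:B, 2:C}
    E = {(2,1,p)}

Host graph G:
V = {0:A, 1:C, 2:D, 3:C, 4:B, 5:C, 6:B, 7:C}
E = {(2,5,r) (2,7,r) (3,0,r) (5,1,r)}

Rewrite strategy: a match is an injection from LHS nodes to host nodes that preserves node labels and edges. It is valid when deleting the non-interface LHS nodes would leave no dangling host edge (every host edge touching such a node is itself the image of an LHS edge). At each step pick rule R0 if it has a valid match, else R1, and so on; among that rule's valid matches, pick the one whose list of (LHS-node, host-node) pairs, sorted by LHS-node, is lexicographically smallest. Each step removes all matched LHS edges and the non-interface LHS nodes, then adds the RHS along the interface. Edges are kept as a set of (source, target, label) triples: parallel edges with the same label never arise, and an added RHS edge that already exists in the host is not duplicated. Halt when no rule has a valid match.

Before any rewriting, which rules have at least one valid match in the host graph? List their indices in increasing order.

Answer: [R0,R2]

Steps:
R0: 1 valid match — {0↦3, 1↦0, 2↦1, 3↦5}
R1: no valid match — LHS pattern not found
R2: 2 valid matches — {0↦4, 1↦2, 2↦7}, {0↦6, 1↦2, 2↦7}
R3: no valid match — LHS pattern not found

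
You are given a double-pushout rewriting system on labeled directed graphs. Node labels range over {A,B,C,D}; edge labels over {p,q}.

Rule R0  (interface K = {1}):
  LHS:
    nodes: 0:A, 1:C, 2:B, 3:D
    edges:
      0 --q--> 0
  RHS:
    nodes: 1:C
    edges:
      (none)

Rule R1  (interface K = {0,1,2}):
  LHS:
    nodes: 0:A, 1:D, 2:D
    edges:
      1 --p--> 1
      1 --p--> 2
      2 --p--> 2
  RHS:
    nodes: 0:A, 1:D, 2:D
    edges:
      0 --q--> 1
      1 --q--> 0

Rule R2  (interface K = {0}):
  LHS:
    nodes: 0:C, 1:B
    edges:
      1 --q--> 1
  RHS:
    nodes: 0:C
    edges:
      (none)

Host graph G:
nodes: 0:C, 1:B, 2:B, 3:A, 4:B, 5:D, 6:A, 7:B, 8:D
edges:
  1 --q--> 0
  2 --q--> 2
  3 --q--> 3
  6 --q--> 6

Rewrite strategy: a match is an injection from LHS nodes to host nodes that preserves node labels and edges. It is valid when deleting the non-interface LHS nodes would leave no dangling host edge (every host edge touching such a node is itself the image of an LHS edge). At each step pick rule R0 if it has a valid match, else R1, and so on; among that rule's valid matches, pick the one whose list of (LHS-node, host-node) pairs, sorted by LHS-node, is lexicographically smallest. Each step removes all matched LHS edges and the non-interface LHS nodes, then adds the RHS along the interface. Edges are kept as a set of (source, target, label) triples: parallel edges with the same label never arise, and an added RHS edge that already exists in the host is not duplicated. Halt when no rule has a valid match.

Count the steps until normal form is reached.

initial: |V|=9 |E|=4  E = 1-q->0 2-q->2 3-q->3 6-q->6
step 1: apply R0 at {0↦3, 1↦0, 2↦4, 3↦5}  → |V|=6 |E|=3  E = 1-q->0 2-q->2 6-q->6
step 2: apply R0 at {0↦6, 1↦0, 2↦7, 3↦8}  → |V|=3 |E|=2  E = 1-q->0 2-q->2
step 3: apply R2 at {0↦0, 1↦2}  → |V|=2 |E|=1  E = 1-q->0
halt: no rule applies after step 3

Answer: 3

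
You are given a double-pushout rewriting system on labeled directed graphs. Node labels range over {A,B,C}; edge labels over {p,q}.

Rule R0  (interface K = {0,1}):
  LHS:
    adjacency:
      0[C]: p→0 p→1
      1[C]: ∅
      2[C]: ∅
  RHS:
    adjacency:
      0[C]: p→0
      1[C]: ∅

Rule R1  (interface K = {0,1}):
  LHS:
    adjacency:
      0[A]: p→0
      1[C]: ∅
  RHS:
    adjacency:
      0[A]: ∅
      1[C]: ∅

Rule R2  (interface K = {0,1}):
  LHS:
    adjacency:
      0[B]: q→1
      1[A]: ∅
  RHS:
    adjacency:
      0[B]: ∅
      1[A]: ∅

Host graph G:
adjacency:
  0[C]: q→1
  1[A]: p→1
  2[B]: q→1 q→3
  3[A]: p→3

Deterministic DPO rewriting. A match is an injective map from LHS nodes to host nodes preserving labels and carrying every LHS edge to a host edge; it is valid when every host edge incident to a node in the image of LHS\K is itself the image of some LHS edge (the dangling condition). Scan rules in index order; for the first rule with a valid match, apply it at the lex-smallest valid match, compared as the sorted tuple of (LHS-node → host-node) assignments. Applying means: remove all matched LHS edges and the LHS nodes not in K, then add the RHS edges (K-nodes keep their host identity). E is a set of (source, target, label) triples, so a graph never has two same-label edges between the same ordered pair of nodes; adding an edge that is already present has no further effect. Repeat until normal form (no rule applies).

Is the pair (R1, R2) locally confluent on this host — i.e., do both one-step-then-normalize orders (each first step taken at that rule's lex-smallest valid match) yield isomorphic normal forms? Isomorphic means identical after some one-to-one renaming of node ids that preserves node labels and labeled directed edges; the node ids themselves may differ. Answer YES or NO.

branch R1-first: apply at {0↦1, 1↦0} → |E|=4, then 3 more step(s) → NF |V|=4 |E|=1 V={0:C, 1:A, 2:B, 3:A} E=0-q->1
branch R2-first: apply at {0↦2, 1↦1} → |E|=4, then 3 more step(s) → NF |V|=4 |E|=1 V={0:C, 1:A, 2:B, 3:A} E=0-q->1
graphs isomorphic (equal up to label-preserving node renaming)

Answer: YES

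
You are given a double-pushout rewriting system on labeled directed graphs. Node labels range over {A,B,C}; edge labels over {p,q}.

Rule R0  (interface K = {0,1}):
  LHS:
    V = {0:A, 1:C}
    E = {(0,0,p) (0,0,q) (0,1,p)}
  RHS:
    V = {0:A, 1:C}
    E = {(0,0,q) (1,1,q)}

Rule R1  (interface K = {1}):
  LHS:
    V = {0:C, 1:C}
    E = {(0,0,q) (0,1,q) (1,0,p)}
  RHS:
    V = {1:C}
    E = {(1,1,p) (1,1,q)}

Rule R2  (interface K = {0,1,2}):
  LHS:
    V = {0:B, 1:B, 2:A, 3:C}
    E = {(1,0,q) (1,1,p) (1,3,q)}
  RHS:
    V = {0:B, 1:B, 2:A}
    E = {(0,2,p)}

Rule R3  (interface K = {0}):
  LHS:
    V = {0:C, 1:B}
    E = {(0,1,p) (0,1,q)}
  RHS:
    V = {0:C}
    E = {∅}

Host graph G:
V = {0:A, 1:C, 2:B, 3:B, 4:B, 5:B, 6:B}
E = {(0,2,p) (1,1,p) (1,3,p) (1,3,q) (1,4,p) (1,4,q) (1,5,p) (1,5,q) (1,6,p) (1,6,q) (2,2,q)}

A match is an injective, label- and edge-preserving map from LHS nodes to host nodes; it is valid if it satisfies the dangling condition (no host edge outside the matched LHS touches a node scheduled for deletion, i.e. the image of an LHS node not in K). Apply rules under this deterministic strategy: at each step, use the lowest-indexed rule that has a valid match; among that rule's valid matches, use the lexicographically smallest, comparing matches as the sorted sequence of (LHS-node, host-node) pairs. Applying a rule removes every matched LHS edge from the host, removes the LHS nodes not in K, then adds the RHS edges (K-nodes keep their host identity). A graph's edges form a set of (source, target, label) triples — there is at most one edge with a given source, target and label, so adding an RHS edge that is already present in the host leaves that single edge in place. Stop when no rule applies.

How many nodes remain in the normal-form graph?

initial: |V|=7 |E|=11  E = 0-p->2 1-p->1 1-p->3 1-q->3 1-p->4 1-q->4 1-p->5 1-q->5 1-p->6 1-q->6 2-q->2
step 1: apply R3 at {0↦1, 1↦3}  → |V|=6 |E|=9  E = 0-p->2 1-p->1 1-p->4 1-q->4 1-p->5 1-q->5 1-p->6 1-q->6 2-q->2
step 2: apply R3 at {0↦1, 1↦4}  → |V|=5 |E|=7  E = 0-p->2 1-p->1 1-p->5 1-q->5 1-p->6 1-q->6 2-q->2
step 3: apply R3 at {0↦1, 1↦5}  → |V|=4 |E|=5  E = 0-p->2 1-p->1 1-p->6 1-q->6 2-q->2
step 4: apply R3 at {0↦1, 1↦6}  → |V|=3 |E|=3  E = 0-p->2 1-p->1 2-q->2
halt: no rule applies after step 4
NF nodes: {0:A, 1:C, 2:B}

Answer: 3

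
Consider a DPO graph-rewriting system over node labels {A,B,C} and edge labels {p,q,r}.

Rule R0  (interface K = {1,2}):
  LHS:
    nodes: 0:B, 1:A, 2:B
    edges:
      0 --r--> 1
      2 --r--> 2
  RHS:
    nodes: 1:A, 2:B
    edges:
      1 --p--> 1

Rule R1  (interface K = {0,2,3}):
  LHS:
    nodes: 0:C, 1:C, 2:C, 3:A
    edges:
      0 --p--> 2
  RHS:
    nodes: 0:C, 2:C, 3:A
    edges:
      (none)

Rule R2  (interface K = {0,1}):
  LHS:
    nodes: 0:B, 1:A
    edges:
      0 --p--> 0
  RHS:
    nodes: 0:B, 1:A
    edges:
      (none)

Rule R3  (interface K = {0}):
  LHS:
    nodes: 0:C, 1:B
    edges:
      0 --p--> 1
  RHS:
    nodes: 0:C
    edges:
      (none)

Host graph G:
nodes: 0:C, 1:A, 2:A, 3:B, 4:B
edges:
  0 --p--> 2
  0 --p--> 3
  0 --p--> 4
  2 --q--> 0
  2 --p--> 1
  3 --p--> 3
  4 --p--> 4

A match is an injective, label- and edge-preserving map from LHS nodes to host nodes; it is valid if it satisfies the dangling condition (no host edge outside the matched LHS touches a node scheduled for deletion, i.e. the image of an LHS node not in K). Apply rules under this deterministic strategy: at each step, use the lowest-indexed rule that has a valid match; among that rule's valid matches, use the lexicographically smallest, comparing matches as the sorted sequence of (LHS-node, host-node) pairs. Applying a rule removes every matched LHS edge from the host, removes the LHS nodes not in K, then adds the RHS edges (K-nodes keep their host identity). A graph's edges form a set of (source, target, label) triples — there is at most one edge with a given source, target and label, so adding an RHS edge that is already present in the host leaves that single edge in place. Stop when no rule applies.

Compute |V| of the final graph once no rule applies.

start.  V:5 E:7  edges: 0-p->2 0-p->3 0-p->4 2-q->0 2-p->1 3-p->3 4-p->4
1. fire R2 via {0↦3, 1↦1}  →  V:5 E:6  edges: 0-p->2 0-p->3 0-p->4 2-q->0 2-p->1 4-p->4
2. fire R2 via {0↦4, 1↦1}  →  V:5 E:5  edges: 0-p->2 0-p->3 0-p->4 2-q->0 2-p->1
3. fire R3 via {0↦0, 1↦3}  →  V:4 E:4  edges: 0-p->2 0-p->4 2-q->0 2-p->1
4. fire R3 via {0↦0, 1↦4}  →  V:3 E:3  edges: 0-p->2 2-q->0 2-p->1
halt: no rule applies after step 4
NF nodes: {0:C, 1:A, 2:A}

Answer: 3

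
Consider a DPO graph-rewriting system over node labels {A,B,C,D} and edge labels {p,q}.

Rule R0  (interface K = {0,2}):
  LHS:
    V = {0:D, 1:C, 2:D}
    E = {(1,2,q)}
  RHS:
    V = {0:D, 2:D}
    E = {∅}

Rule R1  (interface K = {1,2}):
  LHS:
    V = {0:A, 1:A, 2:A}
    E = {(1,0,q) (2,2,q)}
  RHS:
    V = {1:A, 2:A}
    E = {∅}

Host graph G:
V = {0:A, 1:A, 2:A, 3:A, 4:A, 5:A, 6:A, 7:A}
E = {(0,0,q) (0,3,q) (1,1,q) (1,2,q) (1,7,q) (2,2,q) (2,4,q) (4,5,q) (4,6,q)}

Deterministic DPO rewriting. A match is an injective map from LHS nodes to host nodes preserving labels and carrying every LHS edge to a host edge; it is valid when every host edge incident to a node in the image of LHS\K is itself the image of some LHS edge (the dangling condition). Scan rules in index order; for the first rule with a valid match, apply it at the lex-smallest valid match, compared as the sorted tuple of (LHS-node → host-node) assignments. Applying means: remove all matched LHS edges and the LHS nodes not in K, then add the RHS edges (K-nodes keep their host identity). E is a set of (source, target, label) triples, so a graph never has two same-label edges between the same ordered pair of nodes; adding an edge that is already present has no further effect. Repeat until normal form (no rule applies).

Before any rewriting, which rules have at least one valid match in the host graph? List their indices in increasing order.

R0: no valid match — LHS pattern not found
R1: 10 valid matches — {0↦3, 1↦0, 2↦1}, {0↦3, 1↦0, 2↦2}, {0↦5, 1↦4, 2↦0} (+7 more)

Answer: [R1]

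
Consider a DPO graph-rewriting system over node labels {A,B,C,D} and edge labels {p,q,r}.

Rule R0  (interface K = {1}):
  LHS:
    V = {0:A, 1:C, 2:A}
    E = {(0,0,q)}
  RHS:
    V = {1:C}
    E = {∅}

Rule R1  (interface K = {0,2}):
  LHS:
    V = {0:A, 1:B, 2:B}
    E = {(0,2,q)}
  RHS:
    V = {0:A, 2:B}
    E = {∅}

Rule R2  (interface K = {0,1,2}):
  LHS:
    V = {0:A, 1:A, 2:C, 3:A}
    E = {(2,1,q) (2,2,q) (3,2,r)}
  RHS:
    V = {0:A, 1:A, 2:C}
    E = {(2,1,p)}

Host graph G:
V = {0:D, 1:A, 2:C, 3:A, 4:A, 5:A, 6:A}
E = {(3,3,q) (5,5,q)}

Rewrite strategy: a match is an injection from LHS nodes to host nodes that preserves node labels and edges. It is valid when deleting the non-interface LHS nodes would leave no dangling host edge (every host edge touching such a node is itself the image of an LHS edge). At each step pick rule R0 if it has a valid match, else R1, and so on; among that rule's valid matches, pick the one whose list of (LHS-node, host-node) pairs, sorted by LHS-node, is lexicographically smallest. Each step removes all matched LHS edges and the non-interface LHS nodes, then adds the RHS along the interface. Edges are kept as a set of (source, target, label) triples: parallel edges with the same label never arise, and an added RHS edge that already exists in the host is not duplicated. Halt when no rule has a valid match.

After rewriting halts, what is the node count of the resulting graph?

Answer: 3

Derivation:
initial: |V|=7 |E|=2  E = 3-q->3 5-q->5
step 1: apply R0 at {0↦3, 1↦2, 2↦1}  → |V|=5 |E|=1  E = 5-q->5
step 2: apply R0 at {0↦5, 1↦2, 2↦4}  → |V|=3 |E|=0  E = ∅
final graph: no rule applies after step 2
NF nodes: {0:D, 2:C, 6:A}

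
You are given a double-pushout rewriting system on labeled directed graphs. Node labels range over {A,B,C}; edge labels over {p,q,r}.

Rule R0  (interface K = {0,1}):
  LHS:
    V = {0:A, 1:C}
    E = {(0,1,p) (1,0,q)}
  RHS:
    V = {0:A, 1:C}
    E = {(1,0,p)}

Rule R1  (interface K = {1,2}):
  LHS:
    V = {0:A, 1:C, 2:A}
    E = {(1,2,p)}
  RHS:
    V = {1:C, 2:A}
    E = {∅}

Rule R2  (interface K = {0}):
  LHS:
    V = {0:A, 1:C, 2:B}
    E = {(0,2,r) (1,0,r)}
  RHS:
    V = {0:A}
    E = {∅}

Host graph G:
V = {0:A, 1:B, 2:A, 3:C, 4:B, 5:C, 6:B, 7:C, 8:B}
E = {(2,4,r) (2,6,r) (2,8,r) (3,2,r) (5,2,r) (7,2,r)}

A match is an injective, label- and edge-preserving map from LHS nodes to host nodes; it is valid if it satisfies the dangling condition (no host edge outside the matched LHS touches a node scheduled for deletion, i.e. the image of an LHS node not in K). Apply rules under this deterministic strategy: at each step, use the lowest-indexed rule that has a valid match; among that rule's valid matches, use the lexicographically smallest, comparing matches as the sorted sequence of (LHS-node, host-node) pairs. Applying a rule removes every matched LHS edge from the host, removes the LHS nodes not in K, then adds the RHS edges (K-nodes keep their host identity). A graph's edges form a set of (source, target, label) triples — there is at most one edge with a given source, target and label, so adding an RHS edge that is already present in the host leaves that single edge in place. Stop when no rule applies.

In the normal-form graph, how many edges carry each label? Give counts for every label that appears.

Answer: (no edges)

Derivation:
[0] host  ⇒  9 nodes, 6 edges  {2-r->4 2-r->6 2-r->8 3-r->2 5-r->2 7-r->2}
[1] R2 @ {0↦2, 1↦3, 2↦4}  ⇒  7 nodes, 4 edges  {2-r->6 2-r->8 5-r->2 7-r->2}
[2] R2 @ {0↦2, 1↦5, 2↦6}  ⇒  5 nodes, 2 edges  {2-r->8 7-r->2}
[3] R2 @ {0↦2, 1↦7, 2↦8}  ⇒  3 nodes, 0 edges  {∅}
halt: no rule applies after step 3
NF edges: []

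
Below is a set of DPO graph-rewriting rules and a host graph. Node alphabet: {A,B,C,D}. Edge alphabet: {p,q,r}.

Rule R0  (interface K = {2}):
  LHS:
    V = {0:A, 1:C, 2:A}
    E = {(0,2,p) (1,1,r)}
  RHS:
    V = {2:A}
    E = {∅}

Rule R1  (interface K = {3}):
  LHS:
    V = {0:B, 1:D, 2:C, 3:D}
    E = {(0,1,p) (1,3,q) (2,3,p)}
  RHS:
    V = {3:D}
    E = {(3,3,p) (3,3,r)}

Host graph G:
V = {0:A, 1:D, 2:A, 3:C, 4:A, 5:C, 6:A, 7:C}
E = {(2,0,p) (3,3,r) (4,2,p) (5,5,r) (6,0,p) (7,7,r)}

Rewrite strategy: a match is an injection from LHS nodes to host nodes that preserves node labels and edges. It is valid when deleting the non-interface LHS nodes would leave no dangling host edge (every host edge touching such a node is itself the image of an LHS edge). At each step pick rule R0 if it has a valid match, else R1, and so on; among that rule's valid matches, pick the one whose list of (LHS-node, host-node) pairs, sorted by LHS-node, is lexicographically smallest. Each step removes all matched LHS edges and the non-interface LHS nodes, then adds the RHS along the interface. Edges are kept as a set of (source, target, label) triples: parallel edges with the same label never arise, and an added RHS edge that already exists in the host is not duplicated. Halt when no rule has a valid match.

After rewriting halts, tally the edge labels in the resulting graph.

Answer: (no edges)

Rewrite trace:
start.  V:8 E:6  edges: 2-p->0 3-r->3 4-p->2 5-r->5 6-p->0 7-r->7
1. fire R0 via {0↦4, 1↦3, 2↦2}  →  V:6 E:4  edges: 2-p->0 5-r->5 6-p->0 7-r->7
2. fire R0 via {0↦2, 1↦5, 2↦0}  →  V:4 E:2  edges: 6-p->0 7-r->7
3. fire R0 via {0↦6, 1↦7, 2↦0}  →  V:2 E:0  edges: ∅
halt: no rule applies after step 3
NF edges: []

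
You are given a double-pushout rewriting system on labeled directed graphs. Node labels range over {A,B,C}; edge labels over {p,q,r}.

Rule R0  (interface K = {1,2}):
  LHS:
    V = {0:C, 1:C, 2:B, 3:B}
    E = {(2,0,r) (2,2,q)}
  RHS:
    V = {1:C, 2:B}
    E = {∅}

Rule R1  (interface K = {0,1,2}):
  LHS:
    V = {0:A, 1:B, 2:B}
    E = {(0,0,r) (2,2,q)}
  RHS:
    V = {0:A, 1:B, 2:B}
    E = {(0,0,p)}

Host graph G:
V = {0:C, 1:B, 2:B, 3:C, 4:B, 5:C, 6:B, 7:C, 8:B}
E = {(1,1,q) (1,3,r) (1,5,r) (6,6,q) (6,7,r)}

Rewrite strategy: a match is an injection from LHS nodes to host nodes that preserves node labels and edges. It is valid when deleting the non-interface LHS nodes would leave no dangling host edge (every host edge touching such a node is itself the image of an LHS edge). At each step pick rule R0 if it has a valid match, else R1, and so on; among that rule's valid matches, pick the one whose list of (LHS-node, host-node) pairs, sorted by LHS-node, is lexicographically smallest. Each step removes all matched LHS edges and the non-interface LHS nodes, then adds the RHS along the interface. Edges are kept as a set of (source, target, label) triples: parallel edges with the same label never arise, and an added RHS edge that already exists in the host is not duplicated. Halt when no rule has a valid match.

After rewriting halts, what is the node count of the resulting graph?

initial: |V|=9 |E|=5  E = 1-q->1 1-r->3 1-r->5 6-q->6 6-r->7
step 1: apply R0 at {0↦3, 1↦0, 2↦1, 3↦2}  → |V|=7 |E|=3  E = 1-r->5 6-q->6 6-r->7
step 2: apply R0 at {0↦7, 1↦0, 2↦6, 3↦4}  → |V|=5 |E|=1  E = 1-r->5
halt: no rule applies after step 2
NF nodes: {0:C, 1:B, 5:C, 6:B, 8:B}

Answer: 5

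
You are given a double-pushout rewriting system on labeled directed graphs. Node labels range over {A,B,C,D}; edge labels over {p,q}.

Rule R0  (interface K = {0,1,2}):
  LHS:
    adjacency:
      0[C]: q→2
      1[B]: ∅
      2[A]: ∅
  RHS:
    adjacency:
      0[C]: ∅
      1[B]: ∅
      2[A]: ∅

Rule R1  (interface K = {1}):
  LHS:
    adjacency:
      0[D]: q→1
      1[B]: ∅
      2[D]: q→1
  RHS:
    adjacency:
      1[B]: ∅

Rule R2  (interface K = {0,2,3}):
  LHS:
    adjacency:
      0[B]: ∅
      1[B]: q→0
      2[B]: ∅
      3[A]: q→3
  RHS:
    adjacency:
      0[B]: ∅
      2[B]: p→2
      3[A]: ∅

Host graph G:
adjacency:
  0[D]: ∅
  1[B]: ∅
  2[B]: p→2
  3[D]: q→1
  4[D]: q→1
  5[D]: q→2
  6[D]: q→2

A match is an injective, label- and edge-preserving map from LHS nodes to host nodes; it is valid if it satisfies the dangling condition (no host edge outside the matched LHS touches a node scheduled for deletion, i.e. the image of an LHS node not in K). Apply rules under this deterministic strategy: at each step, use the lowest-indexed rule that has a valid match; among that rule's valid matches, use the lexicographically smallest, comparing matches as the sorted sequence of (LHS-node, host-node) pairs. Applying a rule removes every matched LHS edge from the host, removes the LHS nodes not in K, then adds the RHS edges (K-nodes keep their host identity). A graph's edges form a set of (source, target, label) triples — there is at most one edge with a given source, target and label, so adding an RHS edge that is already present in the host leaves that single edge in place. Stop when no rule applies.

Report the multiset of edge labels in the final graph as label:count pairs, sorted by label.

initial: |V|=7 |E|=5  E = 2-p->2 3-q->1 4-q->1 5-q->2 6-q->2
step 1: apply R1 at {0↦3, 1↦1, 2↦4}  → |V|=5 |E|=3  E = 2-p->2 5-q->2 6-q->2
step 2: apply R1 at {0↦5, 1↦2, 2↦6}  → |V|=3 |E|=1  E = 2-p->2
final graph: no rule applies after step 2
NF edges: [(2, 2, 'p')]

Answer: p:1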